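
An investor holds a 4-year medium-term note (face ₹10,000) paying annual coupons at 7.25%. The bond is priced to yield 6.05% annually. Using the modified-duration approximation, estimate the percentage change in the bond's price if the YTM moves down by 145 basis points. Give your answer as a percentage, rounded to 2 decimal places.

+4.95%

Periodic yield y = 0.0605. Modified duration first:
  t   CF        PV=CF/(1+0.0605)^t    t·PV
  1       725.00       683.6398       683.6398
  2       725.00       644.6391     1,289.2783
  3       725.00       607.8634     1,823.5902
  4    10,725.00     8,479.1947    33,916.7789
  Σ                 10,415.3370    37,713.2872
P = 10,415.3370; D_Mac = 3.62094 yrs; D_mod = 3.62094/(1+0.0605) = 3.41437 yrs.
ΔP/P ≈ -D_mod · Δy = -3.41437 × (-0.0145) = +0.049508 = +4.9508%.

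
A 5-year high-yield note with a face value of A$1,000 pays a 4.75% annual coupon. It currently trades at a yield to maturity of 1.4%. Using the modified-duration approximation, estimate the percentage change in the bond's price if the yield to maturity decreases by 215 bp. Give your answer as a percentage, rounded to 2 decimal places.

Periodic yield y = 0.014. Modified duration first:
  t   CF        PV=CF/(1+0.014)^t    t·PV
  1        47.50        46.8442        46.8442
  2        47.50        46.1974        92.3948
  3        47.50        45.5596       136.6788
  4        47.50        44.9306       179.7222
  5     1,047.50       977.1568     4,885.7840
  Σ                  1,160.6885     5,341.4240
P = 1,160.6885; D_Mac = 4.60194 yrs; D_mod = 4.60194/(1+0.014) = 4.53841 yrs.
ΔP/P ≈ -D_mod · Δy = -4.53841 × (-0.0215) = +0.097576 = +9.7576%.

+9.76%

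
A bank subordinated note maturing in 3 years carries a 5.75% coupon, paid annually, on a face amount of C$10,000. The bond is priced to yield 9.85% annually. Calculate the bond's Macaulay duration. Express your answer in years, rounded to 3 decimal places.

2.830 years

Periodic yield y = 0.0985. Discount each cash flow and weight by its year:
  t   CF        PV=CF/(1+0.0985)^t    t·PV
  1       575.00       523.4411       523.4411
  2       575.00       476.5053       953.0106
  3    10,575.00     7,977.7458    23,933.2373
  Σ                  8,977.6921    25,409.6889
Price P = Σ PV = 8,977.6921.
Macaulay duration = Σ(t·PV) / P = 25,409.6889 / 8,977.6921 = 2.83031 years.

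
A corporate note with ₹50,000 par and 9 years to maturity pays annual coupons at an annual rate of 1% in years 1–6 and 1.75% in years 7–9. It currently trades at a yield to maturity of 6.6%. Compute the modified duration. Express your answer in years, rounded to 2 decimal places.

Periodic yield y = 0.066. First find Macaulay duration:
  t   CF        PV=CF/(1+0.066)^t    t·PV
  1       500.00       469.0432       469.0432
  2       500.00       440.0030       880.0059
  3       500.00       412.7607     1,238.2822
  4       500.00       387.2052     1,548.8208
  5       500.00       363.2319     1,816.1595
  6       500.00       340.7429     2,044.4572
  7       875.00       559.3809     3,915.6662
  8       875.00       524.7475     4,197.9804
  9    50,875.00    28,621.3148   257,591.8330
  Σ                 32,118.4300   273,702.2483
P = 32,118.4300; Macaulay duration = 273,702.2483 / 32,118.4300 = 8.52166 years.
Modified duration = D_Mac / (1 + y) = 8.52166 / 1.066 = 7.99405 years.

7.99 years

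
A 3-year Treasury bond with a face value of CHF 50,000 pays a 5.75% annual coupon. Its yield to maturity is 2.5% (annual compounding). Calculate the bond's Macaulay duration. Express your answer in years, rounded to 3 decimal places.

2.847 years

Periodic yield y = 0.025. Discount each cash flow and weight by its year:
  t   CF        PV=CF/(1+0.025)^t    t·PV
  1     2,875.00     2,804.8780     2,804.8780
  2     2,875.00     2,736.4664     5,472.9328
  3    52,875.00    49,099.6939   147,299.0816
  Σ                 54,641.0383   155,576.8924
Price P = Σ PV = 54,641.0383.
Macaulay duration = Σ(t·PV) / P = 155,576.8924 / 54,641.0383 = 2.84725 years.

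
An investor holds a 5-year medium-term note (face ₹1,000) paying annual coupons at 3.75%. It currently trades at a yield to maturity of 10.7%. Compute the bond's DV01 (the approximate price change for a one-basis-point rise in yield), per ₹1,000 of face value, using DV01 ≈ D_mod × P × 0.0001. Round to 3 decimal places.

₹0.307

Periodic yield y = 0.107.
  t   CF        PV=CF/(1+0.107)^t    t·PV
  1        37.50        33.8753        33.8753
  2        37.50        30.6010        61.2021
  3        37.50        27.6432        82.9296
  4        37.50        24.9713        99.8851
  5     1,037.50       624.0940     3,120.4700
  Σ                    741.1848     3,398.3621
P = 741.1848; D_Mac = 4.58504 yrs; D_mod = 4.14186 yrs.
DV01 ≈ 4.14186 × 741.1848 × 0.0001 = 0.306988.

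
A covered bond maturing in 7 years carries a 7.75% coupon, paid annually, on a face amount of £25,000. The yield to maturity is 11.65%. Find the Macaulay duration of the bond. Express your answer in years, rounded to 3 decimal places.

Periodic yield y = 0.1165. Discount each cash flow and weight by its year:
  t   CF        PV=CF/(1+0.1165)^t    t·PV
  1     1,937.50     1,735.3336     1,735.3336
  2     1,937.50     1,554.2621     3,108.5242
  3     1,937.50     1,392.0843     4,176.2528
  4     1,937.50     1,246.8287     4,987.3149
  5     1,937.50     1,116.7297     5,583.6486
  6     1,937.50     1,000.2057     6,001.2345
  7    26,937.50    12,455.0707    87,185.4946
  Σ                 20,500.5149   112,777.8033
Price P = Σ PV = 20,500.5149.
Macaulay duration = Σ(t·PV) / P = 112,777.8033 / 20,500.5149 = 5.50122 years.

5.501 years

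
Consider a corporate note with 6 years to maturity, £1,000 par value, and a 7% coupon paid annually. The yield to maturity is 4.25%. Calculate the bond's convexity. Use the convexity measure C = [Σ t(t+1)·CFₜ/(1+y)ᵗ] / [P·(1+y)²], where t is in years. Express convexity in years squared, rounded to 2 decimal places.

31.53

With y = 0.0425:
  t   CF        PV=CF/(1+0.0425)^t    t·PV        t(t+1)·PV
  1        70.00        67.1463        67.1463         134.2926
  2        70.00        64.4089       128.8178         386.4534
  3        70.00        61.7831       185.3494         741.3975
  4        70.00        59.2644       237.0575       1,185.2877
  5        70.00        56.8483       284.2417       1,705.4499
  6     1,070.00       833.5418     5,001.2509      35,008.7566
  Σ                  1,142.9928     5,903.8636      39,161.6377
P = 1,142.9928.
Convexity = Σ t(t+1)·PV / [P·(1+y)²] = 39,161.6377 / (1,142.9928 × 1.086806) = 31.52573.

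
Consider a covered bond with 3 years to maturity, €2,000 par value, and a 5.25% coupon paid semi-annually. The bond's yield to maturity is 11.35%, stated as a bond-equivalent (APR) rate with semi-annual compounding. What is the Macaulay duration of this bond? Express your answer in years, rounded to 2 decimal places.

2.80 years

Periodic yield y = 0.05675. Discount each cash flow and weight by its period:
  t   CF        PV=CF/(1+0.05675)^t    t·PV
  1        52.50        49.6806        49.6806
  2        52.50        47.0127        94.0253
  3        52.50        44.4880       133.4639
  4        52.50        42.0989       168.3954
  5        52.50        39.8380       199.1902
  6     2,052.50     1,473.8376     8,843.0255
  Σ                  1,696.9557     9,487.7810
Price P = Σ PV = 1,696.9557.
Macaulay duration = Σ(t·PV) / P = 9,487.7810 / 1,696.9557 = 5.59106 half-year periods.
In years: 5.59106 / 2 = 2.79553 years.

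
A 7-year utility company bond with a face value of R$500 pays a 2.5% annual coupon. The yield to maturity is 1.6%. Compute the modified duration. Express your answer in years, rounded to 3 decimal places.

Periodic yield y = 0.016. First find Macaulay duration:
  t   CF        PV=CF/(1+0.016)^t    t·PV
  1        12.50        12.3031        12.3031
  2        12.50        12.1094        24.2188
  3        12.50        11.9187        35.7561
  4        12.50        11.7310        46.9240
  5        12.50        11.5463        57.7313
  6        12.50        11.3644        68.1866
  7       512.50       458.6041     3,210.2286
  Σ                    529.5770     3,455.3485
P = 529.5770; Macaulay duration = 3,455.3485 / 529.5770 = 6.52473 years.
Modified duration = D_Mac / (1 + y) = 6.52473 / 1.016 = 6.42198 years.

6.422 years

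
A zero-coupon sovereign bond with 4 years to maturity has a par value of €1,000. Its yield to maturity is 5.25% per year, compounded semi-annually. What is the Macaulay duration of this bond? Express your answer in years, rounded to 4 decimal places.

4.0000 years

A zero-coupon bond has a single cash flow at maturity, so its Macaulay duration equals its maturity: 4 years.
(Equivalently: 8 semi-annual periods ÷ 2 = 4 years.)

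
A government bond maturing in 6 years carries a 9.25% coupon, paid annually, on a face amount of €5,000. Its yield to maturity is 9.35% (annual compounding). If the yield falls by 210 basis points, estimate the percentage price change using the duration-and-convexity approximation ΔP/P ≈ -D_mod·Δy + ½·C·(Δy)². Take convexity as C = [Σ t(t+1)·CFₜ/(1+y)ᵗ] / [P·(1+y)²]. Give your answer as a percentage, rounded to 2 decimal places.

With y = 0.0935:
  t   CF        PV=CF/(1+0.0935)^t    t·PV        t(t+1)·PV
  1       462.50       422.9538       422.9538         845.9076
  2       462.50       386.7890       773.5781       2,320.7343
  3       462.50       353.7165     1,061.1496       4,244.5985
  4       462.50       323.4719     1,293.8877       6,469.4384
  5       462.50       295.8134     1,479.0669       8,874.4011
  6     5,462.50     3,195.0578    19,170.3471     134,192.4296
  Σ                  4,977.8025    24,200.9832     156,947.5096
P = 4,977.8025; D_Mac = 4.86178 yrs; D_mod = 4.44607 yrs; C = 26.36812.
Duration effect: -4.44607 × (-0.021) = +0.093368
Convexity effect: 0.5 × 26.36812 × (-0.021)² = +0.0058142
ΔP/P ≈ +0.093368 + 0.0058142 = +0.099182 = +9.9182%.

+9.92%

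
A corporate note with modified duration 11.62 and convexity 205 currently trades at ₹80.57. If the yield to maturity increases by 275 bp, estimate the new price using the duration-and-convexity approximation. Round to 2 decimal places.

Duration effect: -D_mod·Δy = -11.62 × (+0.0275) = -0.319550
Convexity effect: ½·C·(Δy)² = 0.5 × 205 × (0.0275)² = +0.077515625
ΔP/P ≈ -0.319550 + 0.077515625 = -0.242034375
New price ≈ 80.57 × (1 - 0.242034375) = 61.06929040625.

₹61.07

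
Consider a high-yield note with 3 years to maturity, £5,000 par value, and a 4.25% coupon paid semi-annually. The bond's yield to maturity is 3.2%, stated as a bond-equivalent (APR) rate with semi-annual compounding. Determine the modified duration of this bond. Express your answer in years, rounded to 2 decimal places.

Periodic yield y = 0.016. First find Macaulay duration:
  t   CF        PV=CF/(1+0.016)^t    t·PV
  1       106.25       104.5768       104.5768
  2       106.25       102.9299       205.8598
  3       106.25       101.3090       303.9269
  4       106.25        99.7135       398.8541
  5       106.25        98.1432       490.7162
  6     5,106.25     4,642.3708    27,854.2248
  Σ                  5,149.0432    29,358.1586
P = 5,149.0432; Macaulay duration = 29,358.1586 / 5,149.0432 = 5.70167 half-year periods = 2.85084 years.
Modified duration = D_Mac / (1 + y) = 2.85084 / 1.016 = 2.80594 years.

2.81 years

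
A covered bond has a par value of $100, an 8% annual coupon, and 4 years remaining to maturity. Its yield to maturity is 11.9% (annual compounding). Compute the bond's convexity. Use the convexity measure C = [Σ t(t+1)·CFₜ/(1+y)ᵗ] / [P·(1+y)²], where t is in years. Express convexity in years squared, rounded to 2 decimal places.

With y = 0.119:
  t   CF        PV=CF/(1+0.119)^t    t·PV        t(t+1)·PV
  1         8.00         7.1492         7.1492          14.2985
  2         8.00         6.3890        12.7779          38.3337
  3         8.00         5.7095        17.1286          68.5143
  4       108.00        68.8816       275.5265       1,377.6326
  Σ                     88.1293       312.5822       1,498.7790
P = 88.1293.
Convexity = Σ t(t+1)·PV / [P·(1+y)²] = 1,498.7790 / (88.1293 × 1.252161) = 13.58179.

13.58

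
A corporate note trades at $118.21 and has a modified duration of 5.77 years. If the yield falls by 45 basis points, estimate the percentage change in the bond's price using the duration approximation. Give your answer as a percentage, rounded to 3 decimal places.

+2.597%

Duration approximation: ΔP/P ≈ -D_mod · Δy = -5.77 × (-0.0045) = +0.025965.
As a percentage: +2.5965%.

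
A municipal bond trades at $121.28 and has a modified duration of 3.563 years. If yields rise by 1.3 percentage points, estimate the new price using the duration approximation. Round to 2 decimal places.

$115.66

Duration approximation: ΔP/P ≈ -D_mod · Δy = -3.563 × (+0.013) = -0.046319.
New price ≈ 121.28 × (1 - 0.046319) = 115.66243168.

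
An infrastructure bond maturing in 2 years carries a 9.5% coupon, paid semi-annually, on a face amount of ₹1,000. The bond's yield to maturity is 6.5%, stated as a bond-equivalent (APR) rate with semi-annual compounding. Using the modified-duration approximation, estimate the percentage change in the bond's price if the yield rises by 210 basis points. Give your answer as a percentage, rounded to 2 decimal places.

-3.81%

Periodic yield y = 0.0325. Modified duration first:
  t   CF        PV=CF/(1+0.0325)^t    t·PV
  1        47.50        46.0048        46.0048
  2        47.50        44.5567        89.1135
  3        47.50        43.1542       129.4627
  4     1,047.50       921.7089     3,686.8357
  Σ                  1,055.4247     3,951.4167
P = 1,055.4247; D_Mac = 3.74391 half-year periods = 1.87196 yrs; D_mod = 1.87196/(1+0.0325) = 1.81303 yrs.
ΔP/P ≈ -D_mod · Δy = -1.81303 × (+0.021) = -0.038074 = -3.8074%.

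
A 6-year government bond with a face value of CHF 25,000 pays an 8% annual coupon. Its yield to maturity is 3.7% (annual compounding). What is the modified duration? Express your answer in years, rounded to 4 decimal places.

4.9190 years

Periodic yield y = 0.037. First find Macaulay duration:
  t   CF        PV=CF/(1+0.037)^t    t·PV
  1     2,000.00     1,928.6403     1,928.6403
  2     2,000.00     1,859.8267     3,719.6534
  3     2,000.00     1,793.4684     5,380.4052
  4     2,000.00     1,729.4777     6,917.9109
  5     2,000.00     1,667.7702     8,338.8511
  6    27,000.00    21,711.5698   130,269.4190
  Σ                 30,690.7532   156,554.8799
P = 30,690.7532; Macaulay duration = 156,554.8799 / 30,690.7532 = 5.10104 years.
Modified duration = D_Mac / (1 + y) = 5.10104 / 1.037 = 4.91904 years.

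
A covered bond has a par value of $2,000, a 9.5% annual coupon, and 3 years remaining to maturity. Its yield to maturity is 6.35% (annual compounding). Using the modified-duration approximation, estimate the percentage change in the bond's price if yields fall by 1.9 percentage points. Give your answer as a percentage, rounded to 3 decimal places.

+4.927%

Periodic yield y = 0.0635. Modified duration first:
  t   CF        PV=CF/(1+0.0635)^t    t·PV
  1       190.00       178.6554       178.6554
  2       190.00       167.9881       335.9763
  3     2,190.00     1,820.6717     5,462.0150
  Σ                  2,167.3152     5,976.6466
P = 2,167.3152; D_Mac = 2.75763 yrs; D_mod = 2.75763/(1+0.0635) = 2.59297 yrs.
ΔP/P ≈ -D_mod · Δy = -2.59297 × (-0.019) = +0.049266 = +4.9266%.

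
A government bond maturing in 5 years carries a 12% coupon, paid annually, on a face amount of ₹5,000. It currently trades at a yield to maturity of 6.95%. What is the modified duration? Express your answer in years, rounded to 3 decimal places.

3.861 years

Periodic yield y = 0.0695. First find Macaulay duration:
  t   CF        PV=CF/(1+0.0695)^t    t·PV
  1       600.00       561.0098       561.0098
  2       600.00       524.5534     1,049.1067
  3       600.00       490.4660     1,471.3979
  4       600.00       458.5937     1,834.3748
  5     5,600.00     4,002.0645    20,010.3224
  Σ                  6,036.6874    24,926.2117
P = 6,036.6874; Macaulay duration = 24,926.2117 / 6,036.6874 = 4.12912 years.
Modified duration = D_Mac / (1 + y) = 4.12912 / 1.0695 = 3.86080 years.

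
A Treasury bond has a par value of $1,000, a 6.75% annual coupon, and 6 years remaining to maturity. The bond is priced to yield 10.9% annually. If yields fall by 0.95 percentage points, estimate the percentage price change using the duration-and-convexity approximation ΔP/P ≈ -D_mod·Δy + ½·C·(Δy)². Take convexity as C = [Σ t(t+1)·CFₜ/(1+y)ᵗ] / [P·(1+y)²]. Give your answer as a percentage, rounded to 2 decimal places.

With y = 0.109:
  t   CF        PV=CF/(1+0.109)^t    t·PV        t(t+1)·PV
  1        67.50        60.8656        60.8656         121.7313
  2        67.50        54.8834       109.7667         329.3002
  3        67.50        49.4891       148.4672         593.8686
  4        67.50        44.6249       178.4997         892.4987
  5        67.50        40.2389       201.1945       1,207.1668
  6     1,067.50       573.8239     3,442.9432      24,100.6024
  Σ                    823.9257     4,141.7369      27,245.1679
P = 823.9257; D_Mac = 5.02683 yrs; D_mod = 4.53276 yrs; C = 26.88675.
Duration effect: -4.53276 × (-0.0095) = +0.043061
Convexity effect: 0.5 × 26.88675 × (-0.0095)² = +0.0012133
ΔP/P ≈ +0.043061 + 0.0012133 = +0.044275 = +4.4275%.

+4.43%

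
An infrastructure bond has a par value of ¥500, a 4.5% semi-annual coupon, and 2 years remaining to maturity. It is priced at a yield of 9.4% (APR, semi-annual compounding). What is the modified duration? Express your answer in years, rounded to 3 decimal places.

Periodic yield y = 0.047. First find Macaulay duration:
  t   CF        PV=CF/(1+0.047)^t    t·PV
  1        11.25        10.7450        10.7450
  2        11.25        10.2626        20.5253
  3        11.25         9.8019        29.4058
  4       511.25       425.4481     1,701.7924
  Σ                    456.2577     1,762.4685
P = 456.2577; Macaulay duration = 1,762.4685 / 456.2577 = 3.86288 half-year periods = 1.93144 years.
Modified duration = D_Mac / (1 + y) = 1.93144 / 1.047 = 1.84474 years.

1.845 years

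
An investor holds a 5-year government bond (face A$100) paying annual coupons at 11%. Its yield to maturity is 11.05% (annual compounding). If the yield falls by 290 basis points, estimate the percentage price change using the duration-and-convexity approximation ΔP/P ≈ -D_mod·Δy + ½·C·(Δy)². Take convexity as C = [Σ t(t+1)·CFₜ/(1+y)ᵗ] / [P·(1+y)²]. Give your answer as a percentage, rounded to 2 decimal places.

With y = 0.1105:
  t   CF        PV=CF/(1+0.1105)^t    t·PV        t(t+1)·PV
  1        11.00         9.9054         9.9054          19.8109
  2        11.00         8.9198        17.8396          53.5189
  3        11.00         8.0322        24.0967          96.3870
  4        11.00         7.2330        28.9320         144.6600
  5       111.00        65.7249       328.6247       1,971.7480
  Σ                     99.8154       409.3985       2,286.1247
P = 99.8154; D_Mac = 4.10155 yrs; D_mod = 3.69343 yrs; C = 18.57227.
Duration effect: -3.69343 × (-0.029) = +0.107109
Convexity effect: 0.5 × 18.57227 × (-0.029)² = +0.0078096
ΔP/P ≈ +0.107109 + 0.0078096 = +0.114919 = +11.4919%.

+11.49%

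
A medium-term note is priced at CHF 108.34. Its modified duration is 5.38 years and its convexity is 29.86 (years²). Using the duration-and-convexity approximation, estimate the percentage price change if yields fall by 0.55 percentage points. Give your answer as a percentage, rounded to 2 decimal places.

Duration effect: -D_mod·Δy = -5.38 × (-0.0055) = +0.029590
Convexity effect: ½·C·(Δy)² = 0.5 × 29.86 × (-0.0055)² = +0.0004516325
ΔP/P ≈ +0.029590 + 0.0004516325 = +0.0300416325
= +3.00416325%.

+3.00%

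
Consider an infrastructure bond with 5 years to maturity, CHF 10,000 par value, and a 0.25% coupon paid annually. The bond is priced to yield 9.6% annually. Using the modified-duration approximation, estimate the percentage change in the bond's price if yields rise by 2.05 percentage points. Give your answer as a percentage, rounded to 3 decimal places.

-9.291%

Periodic yield y = 0.096. Modified duration first:
  t   CF        PV=CF/(1+0.096)^t    t·PV
  1        25.00        22.8102        22.8102
  2        25.00        20.8122        41.6245
  3        25.00        18.9893        56.9678
  4        25.00        17.3260        69.3039
  5    10,025.00     6,339.1585    31,695.7925
  Σ                  6,419.0962    31,886.4989
P = 6,419.0962; D_Mac = 4.96744 yrs; D_mod = 4.96744/(1+0.096) = 4.53234 yrs.
ΔP/P ≈ -D_mod · Δy = -4.53234 × (+0.0205) = -0.092913 = -9.2913%.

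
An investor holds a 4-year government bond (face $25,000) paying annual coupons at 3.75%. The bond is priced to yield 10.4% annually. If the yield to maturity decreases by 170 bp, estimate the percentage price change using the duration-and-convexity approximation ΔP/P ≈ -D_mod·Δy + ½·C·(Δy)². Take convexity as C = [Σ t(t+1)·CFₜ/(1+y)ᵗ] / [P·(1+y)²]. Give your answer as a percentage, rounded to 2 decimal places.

+6.01%

With y = 0.104:
  t   CF        PV=CF/(1+0.104)^t    t·PV        t(t+1)·PV
  1       937.50       849.1848       849.1848       1,698.3696
  2       937.50       769.1891     1,538.3782       4,615.1347
  3       937.50       696.7293     2,090.1878       8,360.7512
  4    25,937.50    17,460.3048    69,841.2191     349,206.0957
  Σ                 19,775.4080    74,318.9700     363,880.3512
P = 19,775.4080; D_Mac = 3.75815 yrs; D_mod = 3.40412 yrs; C = 15.09715.
Duration effect: -3.40412 × (-0.017) = +0.057870
Convexity effect: 0.5 × 15.09715 × (-0.017)² = +0.0021815
ΔP/P ≈ +0.057870 + 0.0021815 = +0.060052 = +6.0052%.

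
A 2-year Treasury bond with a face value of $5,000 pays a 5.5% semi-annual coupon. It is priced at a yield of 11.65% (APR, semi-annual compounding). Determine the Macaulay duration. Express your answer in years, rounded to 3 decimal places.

1.916 years

Periodic yield y = 0.05825. Discount each cash flow and weight by its period:
  t   CF        PV=CF/(1+0.05825)^t    t·PV
  1       137.50       129.9315       129.9315
  2       137.50       122.7796       245.5592
  3       137.50       116.0213       348.0640
  4     5,137.50     4,096.3657    16,385.4630
  Σ                  4,465.0982    17,109.0177
Price P = Σ PV = 4,465.0982.
Macaulay duration = Σ(t·PV) / P = 17,109.0177 / 4,465.0982 = 3.83172 half-year periods.
In years: 3.83172 / 2 = 1.91586 years.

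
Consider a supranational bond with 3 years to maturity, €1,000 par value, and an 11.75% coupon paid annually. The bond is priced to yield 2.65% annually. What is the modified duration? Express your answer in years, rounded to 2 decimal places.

2.66 years

Periodic yield y = 0.0265. First find Macaulay duration:
  t   CF        PV=CF/(1+0.0265)^t    t·PV
  1       117.50       114.4666       114.4666
  2       117.50       111.5116       223.0232
  3     1,117.50     1,033.1673     3,099.5020
  Σ                  1,259.1456     3,436.9918
P = 1,259.1456; Macaulay duration = 3,436.9918 / 1,259.1456 = 2.72962 years.
Modified duration = D_Mac / (1 + y) = 2.72962 / 1.0265 = 2.65915 years.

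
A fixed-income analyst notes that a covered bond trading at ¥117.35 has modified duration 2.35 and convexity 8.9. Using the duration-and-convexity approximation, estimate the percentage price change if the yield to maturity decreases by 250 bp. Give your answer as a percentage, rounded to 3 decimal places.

+6.153%

Duration effect: -D_mod·Δy = -2.35 × (-0.025) = +0.058750
Convexity effect: ½·C·(Δy)² = 0.5 × 8.9 × (-0.025)² = +0.00278125
ΔP/P ≈ +0.058750 + 0.00278125 = +0.06153125
= +6.153125%.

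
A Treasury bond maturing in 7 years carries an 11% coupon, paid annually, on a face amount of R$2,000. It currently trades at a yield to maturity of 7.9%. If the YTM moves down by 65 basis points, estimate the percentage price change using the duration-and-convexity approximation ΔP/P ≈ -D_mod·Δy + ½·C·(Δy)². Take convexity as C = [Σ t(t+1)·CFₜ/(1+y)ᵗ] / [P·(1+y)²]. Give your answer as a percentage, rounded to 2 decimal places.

With y = 0.079:
  t   CF        PV=CF/(1+0.079)^t    t·PV        t(t+1)·PV
  1       220.00       203.8925       203.8925         407.7850
  2       220.00       188.9643       377.9286       1,133.7859
  3       220.00       175.1291       525.3873       2,101.5493
  4       220.00       162.3069       649.2275       3,246.1374
  5       220.00       150.4234       752.1171       4,512.7026
  6       220.00       139.4100       836.4602       5,855.2212
  7     2,220.00     1,303.7756     9,126.4295      73,011.4357
  Σ                  2,323.9019    12,471.4427      90,268.6171
P = 2,323.9019; D_Mac = 5.36660 yrs; D_mod = 4.97368 yrs; C = 33.36385.
Duration effect: -4.97368 × (-0.0065) = +0.032329
Convexity effect: 0.5 × 33.36385 × (-0.0065)² = +0.0007048
ΔP/P ≈ +0.032329 + 0.0007048 = +0.033034 = +3.3034%.

+3.30%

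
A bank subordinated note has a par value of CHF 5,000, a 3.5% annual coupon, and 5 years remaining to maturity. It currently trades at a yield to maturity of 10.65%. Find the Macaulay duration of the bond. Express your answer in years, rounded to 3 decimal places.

Periodic yield y = 0.1065. Discount each cash flow and weight by its year:
  t   CF        PV=CF/(1+0.1065)^t    t·PV
  1       175.00       158.1563       158.1563
  2       175.00       142.9339       285.8678
  3       175.00       129.1766       387.5298
  4       175.00       116.7434       466.9736
  5     5,175.00     3,119.9904    15,599.9522
  Σ                  3,667.0007    16,898.4797
Price P = Σ PV = 3,667.0007.
Macaulay duration = Σ(t·PV) / P = 16,898.4797 / 3,667.0007 = 4.60826 years.

4.608 years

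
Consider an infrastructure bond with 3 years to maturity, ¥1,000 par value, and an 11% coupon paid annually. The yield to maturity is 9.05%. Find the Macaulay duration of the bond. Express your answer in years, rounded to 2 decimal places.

2.72 years

Periodic yield y = 0.0905. Discount each cash flow and weight by its year:
  t   CF        PV=CF/(1+0.0905)^t    t·PV
  1       110.00       100.8712       100.8712
  2       110.00        92.4999       184.9998
  3     1,110.00       855.9452     2,567.8356
  Σ                  1,049.3163     2,853.7066
Price P = Σ PV = 1,049.3163.
Macaulay duration = Σ(t·PV) / P = 2,853.7066 / 1,049.3163 = 2.71959 years.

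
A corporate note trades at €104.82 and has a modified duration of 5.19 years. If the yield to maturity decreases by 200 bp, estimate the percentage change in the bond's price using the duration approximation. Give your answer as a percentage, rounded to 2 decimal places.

+10.38%

Duration approximation: ΔP/P ≈ -D_mod · Δy = -5.19 × (-0.02) = +0.103800.
As a percentage: +10.3800%.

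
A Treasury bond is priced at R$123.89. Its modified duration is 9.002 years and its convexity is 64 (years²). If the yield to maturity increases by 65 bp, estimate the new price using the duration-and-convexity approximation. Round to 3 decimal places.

Duration effect: -D_mod·Δy = -9.002 × (+0.0065) = -0.058513
Convexity effect: ½·C·(Δy)² = 0.5 × 64 × (0.0065)² = +0.0013520
ΔP/P ≈ -0.058513 + 0.0013520 = -0.057161
New price ≈ 123.89 × (1 - 0.057161) = 116.80832371.

R$116.808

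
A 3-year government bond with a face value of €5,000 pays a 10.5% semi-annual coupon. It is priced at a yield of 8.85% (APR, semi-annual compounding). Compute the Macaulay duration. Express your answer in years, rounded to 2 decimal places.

2.66 years

Periodic yield y = 0.04425. Discount each cash flow and weight by its period:
  t   CF        PV=CF/(1+0.04425)^t    t·PV
  1       262.50       251.3766       251.3766
  2       262.50       240.7245       481.4491
  3       262.50       230.5238       691.5715
  4       262.50       220.7554       883.0217
  5       262.50       211.4009     1,057.0046
  6     5,262.50     4,058.4968    24,350.9807
  Σ                  5,213.2781    27,715.4041
Price P = Σ PV = 5,213.2781.
Macaulay duration = Σ(t·PV) / P = 27,715.4041 / 5,213.2781 = 5.31631 half-year periods.
In years: 5.31631 / 2 = 2.65816 years.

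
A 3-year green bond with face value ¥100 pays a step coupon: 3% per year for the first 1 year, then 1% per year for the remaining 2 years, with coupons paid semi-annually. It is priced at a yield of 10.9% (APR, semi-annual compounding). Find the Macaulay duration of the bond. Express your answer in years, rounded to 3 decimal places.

2.903 years

Periodic yield y = 0.0545. Discount each cash flow and weight by its period:
  t   CF        PV=CF/(1+0.0545)^t    t·PV
  1         1.50         1.4225         1.4225
  2         1.50         1.3490         2.6979
  3         0.50         0.4264         1.2792
  4         0.50         0.4044         1.6175
  5         0.50         0.3835         1.9174
  6       100.50        73.0948       438.5689
  Σ                     77.0805       447.5034
Price P = Σ PV = 77.0805.
Macaulay duration = Σ(t·PV) / P = 447.5034 / 77.0805 = 5.80566 half-year periods.
In years: 5.80566 / 2 = 2.90283 years.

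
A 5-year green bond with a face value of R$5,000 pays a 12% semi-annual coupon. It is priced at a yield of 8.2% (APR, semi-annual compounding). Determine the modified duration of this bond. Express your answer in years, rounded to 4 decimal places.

Periodic yield y = 0.041. First find Macaulay duration:
  t   CF        PV=CF/(1+0.041)^t    t·PV
  1       300.00       288.1844       288.1844
  2       300.00       276.8342       553.6685
  3       300.00       265.9311       797.7932
  4       300.00       255.4573     1,021.8292
  5       300.00       245.3961     1,226.9804
  6       300.00       235.7311     1,414.3866
  7       300.00       226.4468     1,585.1275
  8       300.00       217.5281     1,740.2250
  9       300.00       208.9607     1,880.6466
  10    5,300.00     3,546.2437    35,462.4368
  Σ                  5,766.7135    45,971.2781
P = 5,766.7135; Macaulay duration = 45,971.2781 / 5,766.7135 = 7.97183 half-year periods = 3.98592 years.
Modified duration = D_Mac / (1 + y) = 3.98592 / 1.041 = 3.82893 years.

3.8289 years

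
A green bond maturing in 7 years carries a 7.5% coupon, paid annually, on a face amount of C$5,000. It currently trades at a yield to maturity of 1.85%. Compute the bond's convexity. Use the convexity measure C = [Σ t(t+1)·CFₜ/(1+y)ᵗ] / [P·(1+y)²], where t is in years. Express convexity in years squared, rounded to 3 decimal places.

42.747

With y = 0.0185:
  t   CF        PV=CF/(1+0.0185)^t    t·PV        t(t+1)·PV
  1       375.00       368.1885       368.1885         736.3770
  2       375.00       361.5007       723.0015       2,169.0045
  3       375.00       354.9345     1,064.8034       4,259.2135
  4       375.00       348.4874     1,393.9498       6,969.7489
  5       375.00       342.1575     1,710.7876      10,264.7259
  6       375.00       335.9426     2,015.6555      14,109.5888
  7     5,375.00     4,727.7144    33,094.0010     264,752.0077
  Σ                  6,838.9257    40,370.3873     303,260.6664
P = 6,838.9257.
Convexity = Σ t(t+1)·PV / [P·(1+y)²] = 303,260.6664 / (6,838.9257 × 1.037342) = 42.74705.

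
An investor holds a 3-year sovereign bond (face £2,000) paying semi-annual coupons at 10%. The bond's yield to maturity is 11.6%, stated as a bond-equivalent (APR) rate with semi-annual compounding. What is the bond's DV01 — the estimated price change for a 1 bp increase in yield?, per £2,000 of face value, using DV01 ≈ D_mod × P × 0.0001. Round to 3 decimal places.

£0.482

Periodic yield y = 0.058.
  t   CF        PV=CF/(1+0.058)^t    t·PV
  1       100.00        94.5180        94.5180
  2       100.00        89.3364       178.6729
  3       100.00        84.4390       253.3170
  4       100.00        79.8100       319.2400
  5       100.00        75.4348       377.1739
  6     2,100.00     1,497.2878     8,983.7269
  Σ                  1,920.8260    10,206.6486
P = 1,920.8260; D_Mac = 5.31368 half-year periods = 2.65684 yrs; D_mod = 2.51119 yrs.
DV01 ≈ 2.51119 × 1,920.8260 × 0.0001 = 0.482356.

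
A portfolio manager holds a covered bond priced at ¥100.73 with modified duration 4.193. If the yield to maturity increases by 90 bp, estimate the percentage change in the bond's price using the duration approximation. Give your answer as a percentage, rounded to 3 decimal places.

-3.774%

Duration approximation: ΔP/P ≈ -D_mod · Δy = -4.193 × (+0.009) = -0.037737.
As a percentage: -3.7737%.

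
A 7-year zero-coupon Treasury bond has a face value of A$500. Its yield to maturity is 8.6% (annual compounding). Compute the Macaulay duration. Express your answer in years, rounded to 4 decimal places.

7.0000 years

A zero-coupon bond has a single cash flow at maturity, so its Macaulay duration equals its maturity: 7 years.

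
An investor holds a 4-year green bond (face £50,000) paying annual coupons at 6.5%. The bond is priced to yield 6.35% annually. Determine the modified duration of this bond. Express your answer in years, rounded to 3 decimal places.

3.432 years

Periodic yield y = 0.0635. First find Macaulay duration:
  t   CF        PV=CF/(1+0.0635)^t    t·PV
  1     3,250.00     3,055.9473     3,055.9473
  2     3,250.00     2,873.4813     5,746.9626
  3     3,250.00     2,701.9100     8,105.7300
  4    53,250.00    41,626.4750   166,505.8998
  Σ                 50,257.8136   183,414.5397
P = 50,257.8136; Macaulay duration = 183,414.5397 / 50,257.8136 = 3.64947 years.
Modified duration = D_Mac / (1 + y) = 3.64947 / 1.0635 = 3.43157 years.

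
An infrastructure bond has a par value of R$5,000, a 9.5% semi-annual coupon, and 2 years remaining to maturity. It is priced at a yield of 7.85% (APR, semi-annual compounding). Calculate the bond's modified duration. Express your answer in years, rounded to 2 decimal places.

Periodic yield y = 0.03925. First find Macaulay duration:
  t   CF        PV=CF/(1+0.03925)^t    t·PV
  1       237.50       228.5302       228.5302
  2       237.50       219.8991       439.7983
  3       237.50       211.5941       634.7822
  4     5,237.50     4,489.9748    17,959.8992
  Σ                  5,149.9982    19,263.0099
P = 5,149.9982; Macaulay duration = 19,263.0099 / 5,149.9982 = 3.74039 half-year periods = 1.87020 years.
Modified duration = D_Mac / (1 + y) = 1.87020 / 1.03925 = 1.79956 years.

1.80 years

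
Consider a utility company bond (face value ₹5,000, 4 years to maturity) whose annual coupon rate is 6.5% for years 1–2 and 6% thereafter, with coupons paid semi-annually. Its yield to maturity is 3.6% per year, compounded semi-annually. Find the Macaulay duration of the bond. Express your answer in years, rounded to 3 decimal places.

3.613 years

Periodic yield y = 0.018. Discount each cash flow and weight by its period:
  t   CF        PV=CF/(1+0.018)^t    t·PV
  1       162.50       159.6267       159.6267
  2       162.50       156.8042       313.6085
  3       162.50       154.0317       462.0950
  4       162.50       151.3081       605.2325
  5       150.00       137.1994       685.9972
  6       150.00       134.7735       808.6412
  7       150.00       132.3905       926.7335
  8     5,150.00     4,465.0364    35,720.2913
  Σ                  5,491.1706    39,682.2259
Price P = Σ PV = 5,491.1706.
Macaulay duration = Σ(t·PV) / P = 39,682.2259 / 5,491.1706 = 7.22655 half-year periods.
In years: 7.22655 / 2 = 3.61328 years.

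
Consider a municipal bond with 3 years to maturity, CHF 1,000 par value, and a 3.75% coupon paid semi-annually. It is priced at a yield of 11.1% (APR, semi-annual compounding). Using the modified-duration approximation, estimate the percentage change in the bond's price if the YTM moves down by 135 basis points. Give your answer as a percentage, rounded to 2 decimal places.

Periodic yield y = 0.0555. Modified duration first:
  t   CF        PV=CF/(1+0.0555)^t    t·PV
  1        18.75        17.7641        17.7641
  2        18.75        16.8300        33.6601
  3        18.75        15.9451        47.8352
  4        18.75        15.1067        60.4266
  5        18.75        14.3123        71.5616
  6     1,018.75       736.7467     4,420.4802
  Σ                    816.7049     4,651.7278
P = 816.7049; D_Mac = 5.69573 half-year periods = 2.84786 yrs; D_mod = 2.84786/(1+0.0555) = 2.69812 yrs.
ΔP/P ≈ -D_mod · Δy = -2.69812 × (-0.0135) = +0.036425 = +3.6425%.

+3.64%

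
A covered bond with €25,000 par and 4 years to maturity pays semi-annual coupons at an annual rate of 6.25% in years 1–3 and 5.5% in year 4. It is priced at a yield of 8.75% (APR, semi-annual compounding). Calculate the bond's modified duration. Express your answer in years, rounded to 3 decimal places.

3.428 years

Periodic yield y = 0.04375. First find Macaulay duration:
  t   CF        PV=CF/(1+0.04375)^t    t·PV
  1       781.25       748.5030       748.5030
  2       781.25       717.1286     1,434.2572
  3       781.25       687.0693     2,061.2080
  4       781.25       658.2700     2,633.0801
  5       781.25       630.6779     3,153.3893
  6       781.25       604.2423     3,625.4536
  7       687.50       509.4450     3,566.1148
  8    25,687.50    18,236.8544   145,894.8354
  Σ                 22,792.1905   163,116.8414
P = 22,792.1905; Macaulay duration = 163,116.8414 / 22,792.1905 = 7.15670 half-year periods = 3.57835 years.
Modified duration = D_Mac / (1 + y) = 3.57835 / 1.04375 = 3.42836 years.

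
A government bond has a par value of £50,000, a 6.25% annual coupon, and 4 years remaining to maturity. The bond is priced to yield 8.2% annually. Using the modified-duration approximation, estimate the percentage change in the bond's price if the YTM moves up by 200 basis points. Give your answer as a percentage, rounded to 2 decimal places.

-6.74%

Periodic yield y = 0.082. Modified duration first:
  t   CF        PV=CF/(1+0.082)^t    t·PV
  1     3,125.00     2,888.1701     2,888.1701
  2     3,125.00     2,669.2884     5,338.5768
  3     3,125.00     2,466.9948     7,400.9845
  4    53,125.00    38,760.5472   155,042.1890
  Σ                 46,785.0005   170,669.9203
P = 46,785.0005; D_Mac = 3.64796 yrs; D_mod = 3.64796/(1+0.082) = 3.37150 yrs.
ΔP/P ≈ -D_mod · Δy = -3.37150 × (+0.02) = -0.067430 = -6.7430%.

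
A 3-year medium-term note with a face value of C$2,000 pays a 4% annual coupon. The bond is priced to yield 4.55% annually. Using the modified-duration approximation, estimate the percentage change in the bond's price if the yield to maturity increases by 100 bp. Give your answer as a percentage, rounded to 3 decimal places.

-2.760%

Periodic yield y = 0.0455. Modified duration first:
  t   CF        PV=CF/(1+0.0455)^t    t·PV
  1        80.00        76.5184        76.5184
  2        80.00        73.1883       146.3767
  3     2,080.00     1,820.0831     5,460.2494
  Σ                  1,969.7899     5,683.1445
P = 1,969.7899; D_Mac = 2.88515 yrs; D_mod = 2.88515/(1+0.0455) = 2.75959 yrs.
ΔP/P ≈ -D_mod · Δy = -2.75959 × (+0.01) = -0.027596 = -2.7596%.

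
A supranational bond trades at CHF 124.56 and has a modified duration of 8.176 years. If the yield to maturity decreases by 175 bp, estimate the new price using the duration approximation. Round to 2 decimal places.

CHF 142.38

Duration approximation: ΔP/P ≈ -D_mod · Δy = -8.176 × (-0.0175) = +0.143080.
New price ≈ 124.56 × (1 + 0.143080) = 142.3820448.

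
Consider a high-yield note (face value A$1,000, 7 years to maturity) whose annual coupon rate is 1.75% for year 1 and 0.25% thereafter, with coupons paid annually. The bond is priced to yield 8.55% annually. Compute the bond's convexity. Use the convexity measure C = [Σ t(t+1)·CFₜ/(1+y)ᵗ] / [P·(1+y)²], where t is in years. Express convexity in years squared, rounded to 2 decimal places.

With y = 0.0855:
  t   CF        PV=CF/(1+0.0855)^t    t·PV        t(t+1)·PV
  1        17.50        16.1216        16.1216          32.2432
  2         2.50         2.1217         4.2434          12.7301
  3         2.50         1.9546         5.8637          23.4548
  4         2.50         1.8006         7.2025          36.0123
  5         2.50         1.6588         8.2939          49.7636
  6         2.50         1.5281         9.1688          64.1816
  7     1,002.50       564.5151     3,951.6059      31,612.8473
  Σ                    589.7005     4,002.4998      31,831.2329
P = 589.7005.
Convexity = Σ t(t+1)·PV / [P·(1+y)²] = 31,831.2329 / (589.7005 × 1.178310) = 45.81021.

45.81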